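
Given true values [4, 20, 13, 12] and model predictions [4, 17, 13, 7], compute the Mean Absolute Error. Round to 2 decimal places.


Absolute errors: [0, 3, 0, 5]
Sum of absolute errors = 8
MAE = 8 / 4 = 2.00

2.00


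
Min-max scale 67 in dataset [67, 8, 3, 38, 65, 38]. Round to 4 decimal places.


Min = 3, Max = 67
Range = 67 - 3 = 64
Scaled = (x - min) / (max - min)
= (67 - 3) / 64
= 64 / 64
= 1.0000

1.0000


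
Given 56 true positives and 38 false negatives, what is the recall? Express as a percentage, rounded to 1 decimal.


Recall = TP / (TP + FN) * 100
= 56 / (56 + 38)
= 56 / 94
= 0.5957
= 59.6%

59.6


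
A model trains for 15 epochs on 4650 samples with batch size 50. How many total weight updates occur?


Iterations per epoch = 4650 / 50 = 93
Total updates = iterations_per_epoch * epochs
= 93 * 15
= 1395

1395


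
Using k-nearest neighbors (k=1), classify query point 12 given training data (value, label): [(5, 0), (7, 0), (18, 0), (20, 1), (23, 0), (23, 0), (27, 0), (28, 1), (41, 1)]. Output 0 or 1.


Distances from query 12:
Point 7 (class 0): distance = 5
K=1 nearest neighbors: classes = [0]
Votes for class 1: 0 / 1
Majority vote => class 0

0


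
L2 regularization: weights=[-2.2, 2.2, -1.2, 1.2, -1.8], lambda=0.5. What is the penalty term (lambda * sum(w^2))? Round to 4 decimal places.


Squaring each weight:
(-2.2)^2 = 4.84
2.2^2 = 4.84
(-1.2)^2 = 1.44
1.2^2 = 1.44
(-1.8)^2 = 3.24
Sum of squares = 15.8
Penalty = 0.5 * 15.8 = 7.9000

7.9000


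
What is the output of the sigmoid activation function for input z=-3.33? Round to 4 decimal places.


sigmoid(z) = 1 / (1 + exp(-z))
exp(-(-3.33)) = exp(3.33) = 27.9383
1 + 27.9383 = 28.9383
1 / 28.9383 = 0.0346

0.0346


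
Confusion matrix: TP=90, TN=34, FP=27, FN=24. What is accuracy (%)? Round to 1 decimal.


Accuracy = (TP + TN) / (TP + TN + FP + FN) * 100
= (90 + 34) / (90 + 34 + 27 + 24)
= 124 / 175
= 0.7086
= 70.9%

70.9


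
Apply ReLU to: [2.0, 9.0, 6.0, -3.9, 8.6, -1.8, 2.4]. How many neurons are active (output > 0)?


ReLU(x) = max(0, x) for each element:
ReLU(2.0) = 2.0
ReLU(9.0) = 9.0
ReLU(6.0) = 6.0
ReLU(-3.9) = 0
ReLU(8.6) = 8.6
ReLU(-1.8) = 0
ReLU(2.4) = 2.4
Active neurons (>0): 5

5


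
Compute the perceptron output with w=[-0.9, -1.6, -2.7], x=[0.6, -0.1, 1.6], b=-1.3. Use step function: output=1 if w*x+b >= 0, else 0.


z = w . x + b
= -0.9*0.6 + -1.6*-0.1 + -2.7*1.6 + -1.3
= -0.54 + 0.16 + -4.32 + -1.3
= -4.7 + -1.3
= -6.0
Since z = -6.0 < 0, output = 0

0


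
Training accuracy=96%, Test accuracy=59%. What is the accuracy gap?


Gap = train_accuracy - test_accuracy
= 96 - 59
= 37%
This large gap strongly indicates overfitting.

37


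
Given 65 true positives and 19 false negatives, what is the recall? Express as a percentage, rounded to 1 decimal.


Recall = TP / (TP + FN) * 100
= 65 / (65 + 19)
= 65 / 84
= 0.7738
= 77.4%

77.4


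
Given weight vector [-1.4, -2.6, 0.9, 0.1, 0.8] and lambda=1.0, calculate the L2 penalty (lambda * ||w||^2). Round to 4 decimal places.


Squaring each weight:
(-1.4)^2 = 1.96
(-2.6)^2 = 6.76
0.9^2 = 0.81
0.1^2 = 0.01
0.8^2 = 0.64
Sum of squares = 10.18
Penalty = 1.0 * 10.18 = 10.1800

10.1800


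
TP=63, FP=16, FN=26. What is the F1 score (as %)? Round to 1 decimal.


Precision = TP / (TP + FP) = 63 / 79 = 0.7975
Recall = TP / (TP + FN) = 63 / 89 = 0.7079
F1 = 2 * P * R / (P + R)
= 2 * 0.7975 * 0.7079 / (0.7975 + 0.7079)
= 1.129 / 1.5053
= 0.75
As percentage: 75.0%

75.0


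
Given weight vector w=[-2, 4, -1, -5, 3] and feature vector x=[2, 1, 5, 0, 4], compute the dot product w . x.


Element-wise products:
-2 * 2 = -4
4 * 1 = 4
-1 * 5 = -5
-5 * 0 = 0
3 * 4 = 12
Sum = -4 + 4 + -5 + 0 + 12
= 7

7


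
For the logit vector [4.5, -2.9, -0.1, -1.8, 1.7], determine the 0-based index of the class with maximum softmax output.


Softmax is a monotonic transformation, so it preserves the argmax.
We need to find the index of the maximum logit.
Index 0: 4.5
Index 1: -2.9
Index 2: -0.1
Index 3: -1.8
Index 4: 1.7
Maximum logit = 4.5 at index 0

0


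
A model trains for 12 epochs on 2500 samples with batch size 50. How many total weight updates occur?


Iterations per epoch = 2500 / 50 = 50
Total updates = iterations_per_epoch * epochs
= 50 * 12
= 600

600


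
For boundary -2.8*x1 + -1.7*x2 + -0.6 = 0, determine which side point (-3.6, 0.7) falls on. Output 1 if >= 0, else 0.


Compute -2.8 * -3.6 + -1.7 * 0.7 + -0.6
= 10.08 + -1.19 + -0.6
= 8.29
Since 8.29 >= 0, the point is on the positive side.

1


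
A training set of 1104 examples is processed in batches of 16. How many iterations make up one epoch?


Iterations per epoch = dataset_size / batch_size
= 1104 / 16
= 69

69


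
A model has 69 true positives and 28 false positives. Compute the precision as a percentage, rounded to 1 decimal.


Precision = TP / (TP + FP) * 100
= 69 / (69 + 28)
= 69 / 97
= 0.7113
= 71.1%

71.1


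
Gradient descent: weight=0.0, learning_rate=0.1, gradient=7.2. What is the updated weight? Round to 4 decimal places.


w_new = w_old - lr * gradient
= 0.0 - 0.1 * 7.2
= 0.0 - (0.72)
= -0.7200

-0.7200


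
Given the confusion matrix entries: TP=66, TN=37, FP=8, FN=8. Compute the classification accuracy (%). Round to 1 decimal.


Accuracy = (TP + TN) / (TP + TN + FP + FN) * 100
= (66 + 37) / (66 + 37 + 8 + 8)
= 103 / 119
= 0.8655
= 86.6%

86.6


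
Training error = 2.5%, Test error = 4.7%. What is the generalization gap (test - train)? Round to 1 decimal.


Generalization gap = test_error - train_error
= 4.7 - 2.5
= 2.2%
A moderate gap.

2.2


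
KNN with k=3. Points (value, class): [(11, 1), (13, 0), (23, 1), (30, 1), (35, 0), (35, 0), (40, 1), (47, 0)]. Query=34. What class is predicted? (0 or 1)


Distances from query 34:
Point 35 (class 0): distance = 1
Point 35 (class 0): distance = 1
Point 30 (class 1): distance = 4
K=3 nearest neighbors: classes = [0, 0, 1]
Votes for class 1: 1 / 3
Majority vote => class 0

0


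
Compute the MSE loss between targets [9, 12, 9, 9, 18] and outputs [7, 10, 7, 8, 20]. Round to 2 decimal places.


Differences: [2, 2, 2, 1, -2]
Squared errors: [4, 4, 4, 1, 4]
Sum of squared errors = 17
MSE = 17 / 5 = 3.40

3.40


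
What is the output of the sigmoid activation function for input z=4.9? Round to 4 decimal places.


sigmoid(z) = 1 / (1 + exp(-z))
exp(-(4.9)) = exp(-4.9) = 0.0074
1 + 0.0074 = 1.0074
1 / 1.0074 = 0.9926

0.9926


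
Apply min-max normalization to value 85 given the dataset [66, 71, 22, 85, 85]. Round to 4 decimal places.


Min = 22, Max = 85
Range = 85 - 22 = 63
Scaled = (x - min) / (max - min)
= (85 - 22) / 63
= 63 / 63
= 1.0000

1.0000


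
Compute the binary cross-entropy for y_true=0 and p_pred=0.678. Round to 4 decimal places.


For y=0: Loss = -log(1-p)
= -log(1 - 0.678)
= -log(0.322)
= -(-1.1332)
= 1.1332

1.1332


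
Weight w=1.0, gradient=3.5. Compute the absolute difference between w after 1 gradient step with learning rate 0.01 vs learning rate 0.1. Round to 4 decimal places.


With lr=0.01: w_new = 1.0 - 0.01 * 3.5 = 0.965
With lr=0.1: w_new = 1.0 - 0.1 * 3.5 = 0.65
Absolute difference = |0.965 - 0.65|
= 0.3150

0.3150


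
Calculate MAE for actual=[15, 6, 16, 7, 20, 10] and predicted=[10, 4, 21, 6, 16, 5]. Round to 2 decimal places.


Absolute errors: [5, 2, 5, 1, 4, 5]
Sum of absolute errors = 22
MAE = 22 / 6 = 3.67

3.67


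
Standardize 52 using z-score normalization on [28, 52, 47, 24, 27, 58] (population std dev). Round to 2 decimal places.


Mean = (28 + 52 + 47 + 24 + 27 + 58) / 6 = 39.3333
Variance = sum((x_i - mean)^2) / n = 180.5556
Std = sqrt(180.5556) = 13.4371
Z = (x - mean) / std
= (52 - 39.3333) / 13.4371
= 12.6667 / 13.4371
= 0.94

0.94


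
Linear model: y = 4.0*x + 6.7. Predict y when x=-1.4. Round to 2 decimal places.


y = 4.0 * -1.4 + (6.7)
= -5.6 + (6.7)
= 1.10

1.10


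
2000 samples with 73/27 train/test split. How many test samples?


Train samples = 2000 * 73% = 1460
Test samples = 2000 - 1460
= 540

540


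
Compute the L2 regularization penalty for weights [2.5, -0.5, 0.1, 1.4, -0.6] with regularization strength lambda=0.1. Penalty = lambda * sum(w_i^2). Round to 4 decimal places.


Squaring each weight:
2.5^2 = 6.25
(-0.5)^2 = 0.25
0.1^2 = 0.01
1.4^2 = 1.96
(-0.6)^2 = 0.36
Sum of squares = 8.83
Penalty = 0.1 * 8.83 = 0.8830

0.8830


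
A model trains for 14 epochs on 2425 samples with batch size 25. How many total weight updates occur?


Iterations per epoch = 2425 / 25 = 97
Total updates = iterations_per_epoch * epochs
= 97 * 14
= 1358

1358


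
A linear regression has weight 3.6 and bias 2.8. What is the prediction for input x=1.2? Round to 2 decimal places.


y = 3.6 * 1.2 + (2.8)
= 4.32 + (2.8)
= 7.12

7.12


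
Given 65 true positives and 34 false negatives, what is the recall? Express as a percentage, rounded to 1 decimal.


Recall = TP / (TP + FN) * 100
= 65 / (65 + 34)
= 65 / 99
= 0.6566
= 65.7%

65.7


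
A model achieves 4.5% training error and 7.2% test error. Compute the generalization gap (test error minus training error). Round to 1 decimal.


Generalization gap = test_error - train_error
= 7.2 - 4.5
= 2.7%
A moderate gap.

2.7


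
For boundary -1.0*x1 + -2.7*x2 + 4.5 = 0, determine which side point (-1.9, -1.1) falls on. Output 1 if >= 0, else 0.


Compute -1.0 * -1.9 + -2.7 * -1.1 + 4.5
= 1.9 + 2.97 + 4.5
= 9.37
Since 9.37 >= 0, the point is on the positive side.

1


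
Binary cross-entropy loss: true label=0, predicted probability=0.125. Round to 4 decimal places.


For y=0: Loss = -log(1-p)
= -log(1 - 0.125)
= -log(0.875)
= -(-0.1335)
= 0.1335

0.1335


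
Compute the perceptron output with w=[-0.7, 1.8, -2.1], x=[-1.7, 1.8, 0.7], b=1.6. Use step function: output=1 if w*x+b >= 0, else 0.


z = w . x + b
= -0.7*-1.7 + 1.8*1.8 + -2.1*0.7 + 1.6
= 1.19 + 3.24 + -1.47 + 1.6
= 2.96 + 1.6
= 4.56
Since z = 4.56 >= 0, output = 1

1


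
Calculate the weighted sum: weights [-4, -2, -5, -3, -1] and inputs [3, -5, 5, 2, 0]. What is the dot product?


Element-wise products:
-4 * 3 = -12
-2 * -5 = 10
-5 * 5 = -25
-3 * 2 = -6
-1 * 0 = 0
Sum = -12 + 10 + -25 + -6 + 0
= -33

-33


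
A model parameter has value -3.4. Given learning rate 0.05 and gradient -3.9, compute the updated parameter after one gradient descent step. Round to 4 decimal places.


w_new = w_old - lr * gradient
= -3.4 - 0.05 * -3.9
= -3.4 - (-0.195)
= -3.2050

-3.2050


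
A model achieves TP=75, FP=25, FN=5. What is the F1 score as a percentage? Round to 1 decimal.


Precision = TP / (TP + FP) = 75 / 100 = 0.75
Recall = TP / (TP + FN) = 75 / 80 = 0.9375
F1 = 2 * P * R / (P + R)
= 2 * 0.75 * 0.9375 / (0.75 + 0.9375)
= 1.4062 / 1.6875
= 0.8333
As percentage: 83.3%

83.3


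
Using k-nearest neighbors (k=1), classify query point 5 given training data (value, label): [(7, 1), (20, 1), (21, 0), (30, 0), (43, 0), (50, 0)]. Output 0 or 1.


Distances from query 5:
Point 7 (class 1): distance = 2
K=1 nearest neighbors: classes = [1]
Votes for class 1: 1 / 1
Majority vote => class 1

1


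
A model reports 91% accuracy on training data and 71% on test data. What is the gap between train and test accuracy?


Gap = train_accuracy - test_accuracy
= 91 - 71
= 20%
This gap suggests the model is overfitting.

20


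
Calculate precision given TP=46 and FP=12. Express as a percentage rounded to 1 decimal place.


Precision = TP / (TP + FP) * 100
= 46 / (46 + 12)
= 46 / 58
= 0.7931
= 79.3%

79.3


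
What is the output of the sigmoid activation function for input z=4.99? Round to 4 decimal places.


sigmoid(z) = 1 / (1 + exp(-z))
exp(-(4.99)) = exp(-4.99) = 0.0068
1 + 0.0068 = 1.0068
1 / 1.0068 = 0.9932

0.9932


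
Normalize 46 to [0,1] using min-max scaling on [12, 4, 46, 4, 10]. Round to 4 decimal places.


Min = 4, Max = 46
Range = 46 - 4 = 42
Scaled = (x - min) / (max - min)
= (46 - 4) / 42
= 42 / 42
= 1.0000

1.0000


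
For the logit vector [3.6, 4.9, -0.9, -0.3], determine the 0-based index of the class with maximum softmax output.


Softmax is a monotonic transformation, so it preserves the argmax.
We need to find the index of the maximum logit.
Index 0: 3.6
Index 1: 4.9
Index 2: -0.9
Index 3: -0.3
Maximum logit = 4.9 at index 1

1


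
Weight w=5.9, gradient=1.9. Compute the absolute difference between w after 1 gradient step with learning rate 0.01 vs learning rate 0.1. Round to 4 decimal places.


With lr=0.01: w_new = 5.9 - 0.01 * 1.9 = 5.881
With lr=0.1: w_new = 5.9 - 0.1 * 1.9 = 5.71
Absolute difference = |5.881 - 5.71|
= 0.1710

0.1710


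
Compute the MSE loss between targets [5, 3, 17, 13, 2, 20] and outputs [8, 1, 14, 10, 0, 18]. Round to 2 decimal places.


Differences: [-3, 2, 3, 3, 2, 2]
Squared errors: [9, 4, 9, 9, 4, 4]
Sum of squared errors = 39
MSE = 39 / 6 = 6.50

6.50


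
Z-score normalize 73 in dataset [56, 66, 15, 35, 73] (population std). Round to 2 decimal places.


Mean = (56 + 66 + 15 + 35 + 73) / 5 = 49.0
Variance = sum((x_i - mean)^2) / n = 453.2
Std = sqrt(453.2) = 21.2885
Z = (x - mean) / std
= (73 - 49.0) / 21.2885
= 24.0 / 21.2885
= 1.13

1.13


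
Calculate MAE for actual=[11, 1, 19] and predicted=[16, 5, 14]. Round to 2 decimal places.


Absolute errors: [5, 4, 5]
Sum of absolute errors = 14
MAE = 14 / 3 = 4.67

4.67


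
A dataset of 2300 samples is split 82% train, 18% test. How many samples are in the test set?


Train samples = 2300 * 82% = 1886
Test samples = 2300 - 1886
= 414

414


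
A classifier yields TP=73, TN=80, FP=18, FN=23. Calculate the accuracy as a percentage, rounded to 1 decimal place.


Accuracy = (TP + TN) / (TP + TN + FP + FN) * 100
= (73 + 80) / (73 + 80 + 18 + 23)
= 153 / 194
= 0.7887
= 78.9%

78.9


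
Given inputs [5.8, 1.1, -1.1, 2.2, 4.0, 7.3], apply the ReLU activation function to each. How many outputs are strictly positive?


ReLU(x) = max(0, x) for each element:
ReLU(5.8) = 5.8
ReLU(1.1) = 1.1
ReLU(-1.1) = 0
ReLU(2.2) = 2.2
ReLU(4.0) = 4.0
ReLU(7.3) = 7.3
Active neurons (>0): 5

5


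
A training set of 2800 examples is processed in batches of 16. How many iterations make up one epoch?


Iterations per epoch = dataset_size / batch_size
= 2800 / 16
= 175

175


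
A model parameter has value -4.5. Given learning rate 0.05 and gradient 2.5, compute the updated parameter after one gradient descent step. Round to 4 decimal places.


w_new = w_old - lr * gradient
= -4.5 - 0.05 * 2.5
= -4.5 - (0.125)
= -4.6250

-4.6250


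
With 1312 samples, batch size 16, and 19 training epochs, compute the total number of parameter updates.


Iterations per epoch = 1312 / 16 = 82
Total updates = iterations_per_epoch * epochs
= 82 * 19
= 1558

1558


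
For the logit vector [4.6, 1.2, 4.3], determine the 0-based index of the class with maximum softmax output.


Softmax is a monotonic transformation, so it preserves the argmax.
We need to find the index of the maximum logit.
Index 0: 4.6
Index 1: 1.2
Index 2: 4.3
Maximum logit = 4.6 at index 0

0


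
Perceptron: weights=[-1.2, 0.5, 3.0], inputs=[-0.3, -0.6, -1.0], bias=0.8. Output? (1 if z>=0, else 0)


z = w . x + b
= -1.2*-0.3 + 0.5*-0.6 + 3.0*-1.0 + 0.8
= 0.36 + -0.3 + -3.0 + 0.8
= -2.94 + 0.8
= -2.14
Since z = -2.14 < 0, output = 0

0


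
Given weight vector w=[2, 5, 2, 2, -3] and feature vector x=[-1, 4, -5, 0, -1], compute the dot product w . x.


Element-wise products:
2 * -1 = -2
5 * 4 = 20
2 * -5 = -10
2 * 0 = 0
-3 * -1 = 3
Sum = -2 + 20 + -10 + 0 + 3
= 11

11


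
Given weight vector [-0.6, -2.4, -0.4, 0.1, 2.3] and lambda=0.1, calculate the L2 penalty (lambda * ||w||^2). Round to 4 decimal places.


Squaring each weight:
(-0.6)^2 = 0.36
(-2.4)^2 = 5.76
(-0.4)^2 = 0.16
0.1^2 = 0.01
2.3^2 = 5.29
Sum of squares = 11.58
Penalty = 0.1 * 11.58 = 1.1580

1.1580


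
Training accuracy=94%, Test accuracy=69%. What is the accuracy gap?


Gap = train_accuracy - test_accuracy
= 94 - 69
= 25%
This large gap strongly indicates overfitting.

25


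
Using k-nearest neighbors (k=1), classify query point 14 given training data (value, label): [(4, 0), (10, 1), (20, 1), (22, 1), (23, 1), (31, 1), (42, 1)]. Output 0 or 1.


Distances from query 14:
Point 10 (class 1): distance = 4
K=1 nearest neighbors: classes = [1]
Votes for class 1: 1 / 1
Majority vote => class 1

1


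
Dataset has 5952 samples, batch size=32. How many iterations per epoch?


Iterations per epoch = dataset_size / batch_size
= 5952 / 32
= 186

186


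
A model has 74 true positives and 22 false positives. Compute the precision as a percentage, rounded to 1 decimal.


Precision = TP / (TP + FP) * 100
= 74 / (74 + 22)
= 74 / 96
= 0.7708
= 77.1%

77.1


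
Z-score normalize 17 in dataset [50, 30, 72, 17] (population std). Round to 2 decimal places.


Mean = (50 + 30 + 72 + 17) / 4 = 42.25
Variance = sum((x_i - mean)^2) / n = 433.1875
Std = sqrt(433.1875) = 20.8132
Z = (x - mean) / std
= (17 - 42.25) / 20.8132
= -25.25 / 20.8132
= -1.21

-1.21


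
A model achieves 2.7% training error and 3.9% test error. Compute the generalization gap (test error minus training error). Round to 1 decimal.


Generalization gap = test_error - train_error
= 3.9 - 2.7
= 1.2%
A small gap suggests good generalization.

1.2


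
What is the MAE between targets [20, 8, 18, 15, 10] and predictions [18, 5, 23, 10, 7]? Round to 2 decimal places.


Absolute errors: [2, 3, 5, 5, 3]
Sum of absolute errors = 18
MAE = 18 / 5 = 3.60

3.60


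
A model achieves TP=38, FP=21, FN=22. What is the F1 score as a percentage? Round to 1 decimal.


Precision = TP / (TP + FP) = 38 / 59 = 0.6441
Recall = TP / (TP + FN) = 38 / 60 = 0.6333
F1 = 2 * P * R / (P + R)
= 2 * 0.6441 * 0.6333 / (0.6441 + 0.6333)
= 0.8158 / 1.2774
= 0.6387
As percentage: 63.9%

63.9


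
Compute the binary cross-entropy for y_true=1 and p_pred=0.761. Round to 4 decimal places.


For y=1: Loss = -log(p)
= -log(0.761)
= -(-0.2731)
= 0.2731

0.2731


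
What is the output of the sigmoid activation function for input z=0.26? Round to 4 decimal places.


sigmoid(z) = 1 / (1 + exp(-z))
exp(-(0.26)) = exp(-0.26) = 0.7711
1 + 0.7711 = 1.7711
1 / 1.7711 = 0.5646

0.5646


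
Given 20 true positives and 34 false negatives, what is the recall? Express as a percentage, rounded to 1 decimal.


Recall = TP / (TP + FN) * 100
= 20 / (20 + 34)
= 20 / 54
= 0.3704
= 37.0%

37.0


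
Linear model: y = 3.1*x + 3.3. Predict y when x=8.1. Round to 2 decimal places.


y = 3.1 * 8.1 + (3.3)
= 25.11 + (3.3)
= 28.41

28.41


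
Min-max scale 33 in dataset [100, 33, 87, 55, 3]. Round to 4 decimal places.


Min = 3, Max = 100
Range = 100 - 3 = 97
Scaled = (x - min) / (max - min)
= (33 - 3) / 97
= 30 / 97
= 0.3093

0.3093


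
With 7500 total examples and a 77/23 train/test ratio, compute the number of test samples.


Train samples = 7500 * 77% = 5775
Test samples = 7500 - 5775
= 1725

1725


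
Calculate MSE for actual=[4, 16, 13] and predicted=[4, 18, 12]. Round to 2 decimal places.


Differences: [0, -2, 1]
Squared errors: [0, 4, 1]
Sum of squared errors = 5
MSE = 5 / 3 = 1.67

1.67


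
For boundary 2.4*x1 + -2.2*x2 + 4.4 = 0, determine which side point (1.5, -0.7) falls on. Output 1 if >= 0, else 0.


Compute 2.4 * 1.5 + -2.2 * -0.7 + 4.4
= 3.6 + 1.54 + 4.4
= 9.54
Since 9.54 >= 0, the point is on the positive side.

1


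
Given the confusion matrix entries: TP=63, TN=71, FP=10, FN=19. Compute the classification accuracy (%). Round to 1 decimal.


Accuracy = (TP + TN) / (TP + TN + FP + FN) * 100
= (63 + 71) / (63 + 71 + 10 + 19)
= 134 / 163
= 0.8221
= 82.2%

82.2


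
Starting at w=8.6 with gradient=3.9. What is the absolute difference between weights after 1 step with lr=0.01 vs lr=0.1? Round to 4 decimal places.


With lr=0.01: w_new = 8.6 - 0.01 * 3.9 = 8.561
With lr=0.1: w_new = 8.6 - 0.1 * 3.9 = 8.21
Absolute difference = |8.561 - 8.21|
= 0.3510

0.3510


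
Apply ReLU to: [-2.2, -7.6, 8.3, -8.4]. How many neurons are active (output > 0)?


ReLU(x) = max(0, x) for each element:
ReLU(-2.2) = 0
ReLU(-7.6) = 0
ReLU(8.3) = 8.3
ReLU(-8.4) = 0
Active neurons (>0): 1

1


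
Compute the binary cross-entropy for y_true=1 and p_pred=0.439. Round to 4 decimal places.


For y=1: Loss = -log(p)
= -log(0.439)
= -(-0.8233)
= 0.8233

0.8233


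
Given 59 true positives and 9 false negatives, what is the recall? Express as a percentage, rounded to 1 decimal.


Recall = TP / (TP + FN) * 100
= 59 / (59 + 9)
= 59 / 68
= 0.8676
= 86.8%

86.8


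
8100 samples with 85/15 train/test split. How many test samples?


Train samples = 8100 * 85% = 6885
Test samples = 8100 - 6885
= 1215

1215


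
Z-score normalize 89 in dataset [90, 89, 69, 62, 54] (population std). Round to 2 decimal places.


Mean = (90 + 89 + 69 + 62 + 54) / 5 = 72.8
Variance = sum((x_i - mean)^2) / n = 208.56
Std = sqrt(208.56) = 14.4416
Z = (x - mean) / std
= (89 - 72.8) / 14.4416
= 16.2 / 14.4416
= 1.12

1.12


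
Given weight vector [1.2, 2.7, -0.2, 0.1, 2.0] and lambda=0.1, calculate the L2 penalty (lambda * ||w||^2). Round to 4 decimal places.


Squaring each weight:
1.2^2 = 1.44
2.7^2 = 7.29
(-0.2)^2 = 0.04
0.1^2 = 0.01
2.0^2 = 4.0
Sum of squares = 12.78
Penalty = 0.1 * 12.78 = 1.2780

1.2780


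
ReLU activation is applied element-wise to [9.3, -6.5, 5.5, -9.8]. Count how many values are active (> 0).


ReLU(x) = max(0, x) for each element:
ReLU(9.3) = 9.3
ReLU(-6.5) = 0
ReLU(5.5) = 5.5
ReLU(-9.8) = 0
Active neurons (>0): 2

2


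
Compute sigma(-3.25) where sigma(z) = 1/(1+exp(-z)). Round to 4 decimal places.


sigmoid(z) = 1 / (1 + exp(-z))
exp(-(-3.25)) = exp(3.25) = 25.7903
1 + 25.7903 = 26.7903
1 / 26.7903 = 0.0373

0.0373


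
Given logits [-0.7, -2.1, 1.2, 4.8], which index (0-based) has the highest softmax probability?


Softmax is a monotonic transformation, so it preserves the argmax.
We need to find the index of the maximum logit.
Index 0: -0.7
Index 1: -2.1
Index 2: 1.2
Index 3: 4.8
Maximum logit = 4.8 at index 3

3


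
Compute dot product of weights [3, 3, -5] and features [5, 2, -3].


Element-wise products:
3 * 5 = 15
3 * 2 = 6
-5 * -3 = 15
Sum = 15 + 6 + 15
= 36

36


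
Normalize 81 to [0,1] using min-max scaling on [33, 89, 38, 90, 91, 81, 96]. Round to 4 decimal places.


Min = 33, Max = 96
Range = 96 - 33 = 63
Scaled = (x - min) / (max - min)
= (81 - 33) / 63
= 48 / 63
= 0.7619

0.7619


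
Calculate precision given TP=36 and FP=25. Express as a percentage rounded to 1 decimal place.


Precision = TP / (TP + FP) * 100
= 36 / (36 + 25)
= 36 / 61
= 0.5902
= 59.0%

59.0


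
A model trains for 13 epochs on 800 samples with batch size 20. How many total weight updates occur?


Iterations per epoch = 800 / 20 = 40
Total updates = iterations_per_epoch * epochs
= 40 * 13
= 520

520


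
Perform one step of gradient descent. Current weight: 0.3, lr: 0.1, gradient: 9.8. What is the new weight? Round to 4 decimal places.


w_new = w_old - lr * gradient
= 0.3 - 0.1 * 9.8
= 0.3 - (0.98)
= -0.6800

-0.6800


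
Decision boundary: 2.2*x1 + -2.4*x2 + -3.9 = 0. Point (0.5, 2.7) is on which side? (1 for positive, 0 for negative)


Compute 2.2 * 0.5 + -2.4 * 2.7 + -3.9
= 1.1 + -6.48 + -3.9
= -9.28
Since -9.28 < 0, the point is on the negative side.

0


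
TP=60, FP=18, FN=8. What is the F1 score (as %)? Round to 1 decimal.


Precision = TP / (TP + FP) = 60 / 78 = 0.7692
Recall = TP / (TP + FN) = 60 / 68 = 0.8824
F1 = 2 * P * R / (P + R)
= 2 * 0.7692 * 0.8824 / (0.7692 + 0.8824)
= 1.3575 / 1.6516
= 0.8219
As percentage: 82.2%

82.2


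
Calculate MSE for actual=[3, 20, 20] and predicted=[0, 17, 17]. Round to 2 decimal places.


Differences: [3, 3, 3]
Squared errors: [9, 9, 9]
Sum of squared errors = 27
MSE = 27 / 3 = 9.00

9.00


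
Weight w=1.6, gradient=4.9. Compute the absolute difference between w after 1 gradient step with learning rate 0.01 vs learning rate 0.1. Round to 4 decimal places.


With lr=0.01: w_new = 1.6 - 0.01 * 4.9 = 1.551
With lr=0.1: w_new = 1.6 - 0.1 * 4.9 = 1.11
Absolute difference = |1.551 - 1.11|
= 0.4410

0.4410


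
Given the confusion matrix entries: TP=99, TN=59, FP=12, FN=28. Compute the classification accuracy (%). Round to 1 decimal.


Accuracy = (TP + TN) / (TP + TN + FP + FN) * 100
= (99 + 59) / (99 + 59 + 12 + 28)
= 158 / 198
= 0.798
= 79.8%

79.8


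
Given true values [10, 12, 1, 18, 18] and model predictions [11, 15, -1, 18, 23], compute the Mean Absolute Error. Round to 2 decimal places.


Absolute errors: [1, 3, 2, 0, 5]
Sum of absolute errors = 11
MAE = 11 / 5 = 2.20

2.20


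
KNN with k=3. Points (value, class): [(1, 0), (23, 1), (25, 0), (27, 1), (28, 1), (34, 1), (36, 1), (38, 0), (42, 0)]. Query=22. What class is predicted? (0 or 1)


Distances from query 22:
Point 23 (class 1): distance = 1
Point 25 (class 0): distance = 3
Point 27 (class 1): distance = 5
K=3 nearest neighbors: classes = [1, 0, 1]
Votes for class 1: 2 / 3
Majority vote => class 1

1


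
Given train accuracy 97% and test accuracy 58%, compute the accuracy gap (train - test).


Gap = train_accuracy - test_accuracy
= 97 - 58
= 39%
This large gap strongly indicates overfitting.

39


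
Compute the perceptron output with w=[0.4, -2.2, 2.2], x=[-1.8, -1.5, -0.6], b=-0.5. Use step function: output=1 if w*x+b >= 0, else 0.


z = w . x + b
= 0.4*-1.8 + -2.2*-1.5 + 2.2*-0.6 + -0.5
= -0.72 + 3.3 + -1.32 + -0.5
= 1.26 + -0.5
= 0.76
Since z = 0.76 >= 0, output = 1

1


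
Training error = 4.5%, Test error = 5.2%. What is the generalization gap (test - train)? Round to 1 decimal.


Generalization gap = test_error - train_error
= 5.2 - 4.5
= 0.7%
A small gap suggests good generalization.

0.7


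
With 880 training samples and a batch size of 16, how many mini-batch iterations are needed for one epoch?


Iterations per epoch = dataset_size / batch_size
= 880 / 16
= 55

55


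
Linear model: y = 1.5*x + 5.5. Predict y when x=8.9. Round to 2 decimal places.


y = 1.5 * 8.9 + (5.5)
= 13.35 + (5.5)
= 18.85

18.85


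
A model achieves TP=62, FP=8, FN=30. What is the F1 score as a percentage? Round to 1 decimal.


Precision = TP / (TP + FP) = 62 / 70 = 0.8857
Recall = TP / (TP + FN) = 62 / 92 = 0.6739
F1 = 2 * P * R / (P + R)
= 2 * 0.8857 * 0.6739 / (0.8857 + 0.6739)
= 1.1938 / 1.5596
= 0.7654
As percentage: 76.5%

76.5


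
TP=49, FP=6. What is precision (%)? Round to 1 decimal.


Precision = TP / (TP + FP) * 100
= 49 / (49 + 6)
= 49 / 55
= 0.8909
= 89.1%

89.1


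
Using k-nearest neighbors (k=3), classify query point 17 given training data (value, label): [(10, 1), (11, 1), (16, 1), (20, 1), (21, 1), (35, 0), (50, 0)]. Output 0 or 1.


Distances from query 17:
Point 16 (class 1): distance = 1
Point 20 (class 1): distance = 3
Point 21 (class 1): distance = 4
K=3 nearest neighbors: classes = [1, 1, 1]
Votes for class 1: 3 / 3
Majority vote => class 1

1


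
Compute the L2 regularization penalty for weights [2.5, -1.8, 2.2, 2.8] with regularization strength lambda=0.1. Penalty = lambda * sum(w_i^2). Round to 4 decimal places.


Squaring each weight:
2.5^2 = 6.25
(-1.8)^2 = 3.24
2.2^2 = 4.84
2.8^2 = 7.84
Sum of squares = 22.17
Penalty = 0.1 * 22.17 = 2.2170

2.2170


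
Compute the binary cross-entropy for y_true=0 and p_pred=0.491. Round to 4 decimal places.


For y=0: Loss = -log(1-p)
= -log(1 - 0.491)
= -log(0.509)
= -(-0.6753)
= 0.6753

0.6753


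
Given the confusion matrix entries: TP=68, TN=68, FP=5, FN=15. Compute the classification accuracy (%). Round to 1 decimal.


Accuracy = (TP + TN) / (TP + TN + FP + FN) * 100
= (68 + 68) / (68 + 68 + 5 + 15)
= 136 / 156
= 0.8718
= 87.2%

87.2


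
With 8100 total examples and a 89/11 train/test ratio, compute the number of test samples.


Train samples = 8100 * 89% = 7209
Test samples = 8100 - 7209
= 891

891


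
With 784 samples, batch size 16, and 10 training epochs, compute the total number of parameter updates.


Iterations per epoch = 784 / 16 = 49
Total updates = iterations_per_epoch * epochs
= 49 * 10
= 490

490


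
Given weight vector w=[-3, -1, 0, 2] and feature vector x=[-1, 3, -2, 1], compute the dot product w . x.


Element-wise products:
-3 * -1 = 3
-1 * 3 = -3
0 * -2 = 0
2 * 1 = 2
Sum = 3 + -3 + 0 + 2
= 2

2


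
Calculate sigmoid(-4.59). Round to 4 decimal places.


sigmoid(z) = 1 / (1 + exp(-z))
exp(-(-4.59)) = exp(4.59) = 98.4944
1 + 98.4944 = 99.4944
1 / 99.4944 = 0.0101

0.0101


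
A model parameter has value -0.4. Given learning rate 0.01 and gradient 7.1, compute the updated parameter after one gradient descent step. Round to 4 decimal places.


w_new = w_old - lr * gradient
= -0.4 - 0.01 * 7.1
= -0.4 - (0.071)
= -0.4710

-0.4710


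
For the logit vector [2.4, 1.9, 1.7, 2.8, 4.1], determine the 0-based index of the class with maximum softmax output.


Softmax is a monotonic transformation, so it preserves the argmax.
We need to find the index of the maximum logit.
Index 0: 2.4
Index 1: 1.9
Index 2: 1.7
Index 3: 2.8
Index 4: 4.1
Maximum logit = 4.1 at index 4

4


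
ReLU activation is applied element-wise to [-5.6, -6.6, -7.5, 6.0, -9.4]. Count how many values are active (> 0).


ReLU(x) = max(0, x) for each element:
ReLU(-5.6) = 0
ReLU(-6.6) = 0
ReLU(-7.5) = 0
ReLU(6.0) = 6.0
ReLU(-9.4) = 0
Active neurons (>0): 1

1


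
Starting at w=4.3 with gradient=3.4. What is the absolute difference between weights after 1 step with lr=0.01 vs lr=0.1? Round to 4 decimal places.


With lr=0.01: w_new = 4.3 - 0.01 * 3.4 = 4.266
With lr=0.1: w_new = 4.3 - 0.1 * 3.4 = 3.96
Absolute difference = |4.266 - 3.96|
= 0.3060

0.3060


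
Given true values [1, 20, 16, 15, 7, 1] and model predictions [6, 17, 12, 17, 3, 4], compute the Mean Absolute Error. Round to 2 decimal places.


Absolute errors: [5, 3, 4, 2, 4, 3]
Sum of absolute errors = 21
MAE = 21 / 6 = 3.50

3.50


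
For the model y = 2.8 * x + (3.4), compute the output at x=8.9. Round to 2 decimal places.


y = 2.8 * 8.9 + (3.4)
= 24.92 + (3.4)
= 28.32

28.32


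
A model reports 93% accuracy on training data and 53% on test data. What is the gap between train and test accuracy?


Gap = train_accuracy - test_accuracy
= 93 - 53
= 40%
This large gap strongly indicates overfitting.

40


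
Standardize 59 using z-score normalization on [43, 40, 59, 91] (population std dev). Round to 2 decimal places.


Mean = (43 + 40 + 59 + 91) / 4 = 58.25
Variance = sum((x_i - mean)^2) / n = 409.6875
Std = sqrt(409.6875) = 20.2407
Z = (x - mean) / std
= (59 - 58.25) / 20.2407
= 0.75 / 20.2407
= 0.04

0.04


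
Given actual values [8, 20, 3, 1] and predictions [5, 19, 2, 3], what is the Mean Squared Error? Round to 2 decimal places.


Differences: [3, 1, 1, -2]
Squared errors: [9, 1, 1, 4]
Sum of squared errors = 15
MSE = 15 / 4 = 3.75

3.75


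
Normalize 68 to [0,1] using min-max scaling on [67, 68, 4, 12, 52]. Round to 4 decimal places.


Min = 4, Max = 68
Range = 68 - 4 = 64
Scaled = (x - min) / (max - min)
= (68 - 4) / 64
= 64 / 64
= 1.0000

1.0000


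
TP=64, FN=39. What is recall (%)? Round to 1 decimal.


Recall = TP / (TP + FN) * 100
= 64 / (64 + 39)
= 64 / 103
= 0.6214
= 62.1%

62.1


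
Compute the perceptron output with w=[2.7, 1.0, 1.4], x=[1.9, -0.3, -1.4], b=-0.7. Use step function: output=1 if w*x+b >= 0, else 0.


z = w . x + b
= 2.7*1.9 + 1.0*-0.3 + 1.4*-1.4 + -0.7
= 5.13 + -0.3 + -1.96 + -0.7
= 2.87 + -0.7
= 2.17
Since z = 2.17 >= 0, output = 1

1


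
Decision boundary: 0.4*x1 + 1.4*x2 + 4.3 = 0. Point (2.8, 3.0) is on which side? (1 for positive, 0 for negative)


Compute 0.4 * 2.8 + 1.4 * 3.0 + 4.3
= 1.12 + 4.2 + 4.3
= 9.62
Since 9.62 >= 0, the point is on the positive side.

1


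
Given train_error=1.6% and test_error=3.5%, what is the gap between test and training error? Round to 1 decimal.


Generalization gap = test_error - train_error
= 3.5 - 1.6
= 1.9%
A small gap suggests good generalization.

1.9


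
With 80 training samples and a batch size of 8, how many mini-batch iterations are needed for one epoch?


Iterations per epoch = dataset_size / batch_size
= 80 / 8
= 10

10


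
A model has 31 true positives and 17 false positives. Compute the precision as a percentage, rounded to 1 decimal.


Precision = TP / (TP + FP) * 100
= 31 / (31 + 17)
= 31 / 48
= 0.6458
= 64.6%

64.6


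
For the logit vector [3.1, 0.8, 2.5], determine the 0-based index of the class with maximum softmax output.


Softmax is a monotonic transformation, so it preserves the argmax.
We need to find the index of the maximum logit.
Index 0: 3.1
Index 1: 0.8
Index 2: 2.5
Maximum logit = 3.1 at index 0

0


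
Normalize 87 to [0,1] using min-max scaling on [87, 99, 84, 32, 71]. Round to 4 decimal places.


Min = 32, Max = 99
Range = 99 - 32 = 67
Scaled = (x - min) / (max - min)
= (87 - 32) / 67
= 55 / 67
= 0.8209

0.8209


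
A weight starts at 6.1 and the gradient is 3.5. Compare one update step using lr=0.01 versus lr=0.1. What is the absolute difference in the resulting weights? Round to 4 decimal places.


With lr=0.01: w_new = 6.1 - 0.01 * 3.5 = 6.065
With lr=0.1: w_new = 6.1 - 0.1 * 3.5 = 5.75
Absolute difference = |6.065 - 5.75|
= 0.3150

0.3150


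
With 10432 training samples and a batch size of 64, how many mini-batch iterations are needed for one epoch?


Iterations per epoch = dataset_size / batch_size
= 10432 / 64
= 163

163


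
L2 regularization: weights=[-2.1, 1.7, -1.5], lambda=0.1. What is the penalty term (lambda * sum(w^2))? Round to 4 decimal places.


Squaring each weight:
(-2.1)^2 = 4.41
1.7^2 = 2.89
(-1.5)^2 = 2.25
Sum of squares = 9.55
Penalty = 0.1 * 9.55 = 0.9550

0.9550


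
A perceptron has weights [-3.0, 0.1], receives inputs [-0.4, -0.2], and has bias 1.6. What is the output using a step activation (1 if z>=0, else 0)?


z = w . x + b
= -3.0*-0.4 + 0.1*-0.2 + 1.6
= 1.2 + -0.02 + 1.6
= 1.18 + 1.6
= 2.78
Since z = 2.78 >= 0, output = 1

1


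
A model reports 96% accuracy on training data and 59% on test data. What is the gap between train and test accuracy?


Gap = train_accuracy - test_accuracy
= 96 - 59
= 37%
This large gap strongly indicates overfitting.

37


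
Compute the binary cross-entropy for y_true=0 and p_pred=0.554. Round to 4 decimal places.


For y=0: Loss = -log(1-p)
= -log(1 - 0.554)
= -log(0.446)
= -(-0.8074)
= 0.8074

0.8074


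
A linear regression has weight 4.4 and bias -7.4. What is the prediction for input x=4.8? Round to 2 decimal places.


y = 4.4 * 4.8 + (-7.4)
= 21.12 + (-7.4)
= 13.72

13.72


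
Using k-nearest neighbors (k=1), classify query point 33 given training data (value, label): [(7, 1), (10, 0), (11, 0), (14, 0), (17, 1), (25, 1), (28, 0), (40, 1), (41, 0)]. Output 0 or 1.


Distances from query 33:
Point 28 (class 0): distance = 5
K=1 nearest neighbors: classes = [0]
Votes for class 1: 0 / 1
Majority vote => class 0

0


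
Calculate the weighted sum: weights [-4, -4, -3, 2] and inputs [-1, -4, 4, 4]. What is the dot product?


Element-wise products:
-4 * -1 = 4
-4 * -4 = 16
-3 * 4 = -12
2 * 4 = 8
Sum = 4 + 16 + -12 + 8
= 16

16


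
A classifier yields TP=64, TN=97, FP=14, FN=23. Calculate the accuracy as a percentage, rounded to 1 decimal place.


Accuracy = (TP + TN) / (TP + TN + FP + FN) * 100
= (64 + 97) / (64 + 97 + 14 + 23)
= 161 / 198
= 0.8131
= 81.3%

81.3


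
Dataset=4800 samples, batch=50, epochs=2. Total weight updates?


Iterations per epoch = 4800 / 50 = 96
Total updates = iterations_per_epoch * epochs
= 96 * 2
= 192

192


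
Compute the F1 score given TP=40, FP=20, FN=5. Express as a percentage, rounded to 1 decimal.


Precision = TP / (TP + FP) = 40 / 60 = 0.6667
Recall = TP / (TP + FN) = 40 / 45 = 0.8889
F1 = 2 * P * R / (P + R)
= 2 * 0.6667 * 0.8889 / (0.6667 + 0.8889)
= 1.1852 / 1.5556
= 0.7619
As percentage: 76.2%

76.2


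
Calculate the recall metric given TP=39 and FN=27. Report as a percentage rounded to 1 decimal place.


Recall = TP / (TP + FN) * 100
= 39 / (39 + 27)
= 39 / 66
= 0.5909
= 59.1%

59.1


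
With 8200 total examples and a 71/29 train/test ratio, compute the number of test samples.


Train samples = 8200 * 71% = 5822
Test samples = 8200 - 5822
= 2378

2378


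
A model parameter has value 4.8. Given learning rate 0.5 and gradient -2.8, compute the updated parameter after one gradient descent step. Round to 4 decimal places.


w_new = w_old - lr * gradient
= 4.8 - 0.5 * -2.8
= 4.8 - (-1.4)
= 6.2000

6.2000


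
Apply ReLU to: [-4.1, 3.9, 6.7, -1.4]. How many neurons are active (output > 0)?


ReLU(x) = max(0, x) for each element:
ReLU(-4.1) = 0
ReLU(3.9) = 3.9
ReLU(6.7) = 6.7
ReLU(-1.4) = 0
Active neurons (>0): 2

2


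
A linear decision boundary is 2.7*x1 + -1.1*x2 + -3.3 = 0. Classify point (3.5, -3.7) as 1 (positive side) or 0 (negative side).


Compute 2.7 * 3.5 + -1.1 * -3.7 + -3.3
= 9.45 + 4.07 + -3.3
= 10.22
Since 10.22 >= 0, the point is on the positive side.

1


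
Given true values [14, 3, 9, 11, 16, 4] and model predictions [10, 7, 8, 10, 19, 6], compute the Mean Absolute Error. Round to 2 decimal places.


Absolute errors: [4, 4, 1, 1, 3, 2]
Sum of absolute errors = 15
MAE = 15 / 6 = 2.50

2.50


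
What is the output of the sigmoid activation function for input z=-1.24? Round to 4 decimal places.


sigmoid(z) = 1 / (1 + exp(-z))
exp(-(-1.24)) = exp(1.24) = 3.4556
1 + 3.4556 = 4.4556
1 / 4.4556 = 0.2244

0.2244


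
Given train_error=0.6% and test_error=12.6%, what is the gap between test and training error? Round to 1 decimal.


Generalization gap = test_error - train_error
= 12.6 - 0.6
= 12.0%
A large gap suggests overfitting.

12.0


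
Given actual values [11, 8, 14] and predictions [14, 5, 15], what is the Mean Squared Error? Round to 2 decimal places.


Differences: [-3, 3, -1]
Squared errors: [9, 9, 1]
Sum of squared errors = 19
MSE = 19 / 3 = 6.33

6.33


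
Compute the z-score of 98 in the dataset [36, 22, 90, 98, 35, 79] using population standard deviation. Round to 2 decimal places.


Mean = (36 + 22 + 90 + 98 + 35 + 79) / 6 = 60.0
Variance = sum((x_i - mean)^2) / n = 891.6667
Std = sqrt(891.6667) = 29.8608
Z = (x - mean) / std
= (98 - 60.0) / 29.8608
= 38.0 / 29.8608
= 1.27

1.27


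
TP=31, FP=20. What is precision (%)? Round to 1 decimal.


Precision = TP / (TP + FP) * 100
= 31 / (31 + 20)
= 31 / 51
= 0.6078
= 60.8%

60.8


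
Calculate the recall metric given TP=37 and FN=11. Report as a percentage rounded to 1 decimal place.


Recall = TP / (TP + FN) * 100
= 37 / (37 + 11)
= 37 / 48
= 0.7708
= 77.1%

77.1


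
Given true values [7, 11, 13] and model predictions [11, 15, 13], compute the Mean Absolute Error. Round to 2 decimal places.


Absolute errors: [4, 4, 0]
Sum of absolute errors = 8
MAE = 8 / 3 = 2.67

2.67


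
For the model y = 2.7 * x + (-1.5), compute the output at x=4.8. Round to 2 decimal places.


y = 2.7 * 4.8 + (-1.5)
= 12.96 + (-1.5)
= 11.46

11.46


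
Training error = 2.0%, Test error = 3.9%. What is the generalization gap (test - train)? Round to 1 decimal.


Generalization gap = test_error - train_error
= 3.9 - 2.0
= 1.9%
A small gap suggests good generalization.

1.9


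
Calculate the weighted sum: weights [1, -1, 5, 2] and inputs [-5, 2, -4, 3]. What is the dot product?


Element-wise products:
1 * -5 = -5
-1 * 2 = -2
5 * -4 = -20
2 * 3 = 6
Sum = -5 + -2 + -20 + 6
= -21

-21
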